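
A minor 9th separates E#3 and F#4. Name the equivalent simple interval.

minor second

Each octave removed subtracts seven from the number: 9 − 7 = 2.
So a minor ninth is an octave plus a minor second. The quality is unchanged.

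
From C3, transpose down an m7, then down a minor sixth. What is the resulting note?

F#1

A minor seventh down from C3 is D2.
Down a minor sixth from D2: F#1 (8 semitones down).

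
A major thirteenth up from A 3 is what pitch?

The thirteenth's letter: A up six letter names plus an octave → F.
A major thirteenth is 21 semitones; 21 semitones up from A3 gives F#5.

F-sharp 5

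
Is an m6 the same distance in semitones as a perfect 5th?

A minor sixth spans 8 semitones; a perfect fifth spans 7 semitones. They differ by 1.

No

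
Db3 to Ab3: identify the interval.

D to A spans five letter names (D-E-F-G-A) — that makes it a fifth of some quality.
Counting semitones, Db3→Ab3 is 7, which is the perfect fifth.

perfect fifth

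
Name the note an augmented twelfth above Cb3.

G4

Counting five letter names plus an octave up from C lands on G.
An augmented twelfth is 20 semitones; 20 semitones up from Cb3 gives G4.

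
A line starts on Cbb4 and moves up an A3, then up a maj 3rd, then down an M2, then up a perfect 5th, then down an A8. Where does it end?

Cbb4 up an augmented third → Eb4 (5 semitones).
Up a major third from Eb4: G4 (4 semitones up).
G4 down a major second → F4 (2 semitones).
F4 up a perfect fifth → C5 (7 semitones).
An augmented octave down from C5 is Cb4.

Cb4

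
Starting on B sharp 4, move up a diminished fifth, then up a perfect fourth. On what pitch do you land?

B 5

Up a diminished fifth from B#4: F#5 (6 semitones up).
F#5 up a perfect fourth → B5 (5 semitones).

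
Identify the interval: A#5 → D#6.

A to D spans four letter names (A-B-C-D) — that makes it a fourth of some quality.
Counting semitones, A#5→D#6 is 5, which is the perfect fourth.

perfect fourth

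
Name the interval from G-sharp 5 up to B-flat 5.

G to B spans three letter names (G-A-B) — that makes it a third of some quality.
A major third would be 4 semitones; G#5 to Bb5 is 2, two semitones narrower, so the interval is diminished.

d3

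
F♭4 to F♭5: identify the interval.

F to F is the same letter name, plus an octave, so the interval is some kind of octave.
Fb4 to Fb5 is 12 semitones, matching the perfect octave exactly, so the quality is perfect.

perfect 8th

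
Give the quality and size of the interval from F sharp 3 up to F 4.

F to F is the same letter name, plus an octave: an octave.
A perfect octave would be 12 semitones; F#3 to F4 is 11, one semitone narrower, so the interval is diminished.

diminished octave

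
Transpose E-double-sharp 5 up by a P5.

Five letter names up from E: B.
A perfect fifth is 7 semitones; 7 semitones up from E##5 gives B##5.

B-double-sharp 5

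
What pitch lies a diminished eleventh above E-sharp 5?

A 6

Counting four letter names plus an octave up from E lands on A.
A diminished eleventh spans 16 semitones, so from E#5 the target pitch is A6.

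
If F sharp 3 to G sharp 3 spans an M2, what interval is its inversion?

m7

The rule of nine gives the new number: 9 − 2 = 7, so a second becomes a seventh.
The quality also flips — major becomes minor — giving a minor seventh.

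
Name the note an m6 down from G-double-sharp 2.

B-double-sharp 1

Six letter names down from G: B.
A minor sixth spans 8 semitones, so from G##2 the target pitch is B##1.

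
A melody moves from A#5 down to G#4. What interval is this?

Descending from A#5 to G#4 is the same interval as ascending G#4 to A#5.
G to A spans two letter names (G-A), plus an octave — that makes it a ninth of some quality.
The major ninth spans 14 semitones, and G#4 to A#5 is exactly 14 semitones — so this is a major ninth.
(Equivalently, a compound major second: a major second plus an octave.)

M9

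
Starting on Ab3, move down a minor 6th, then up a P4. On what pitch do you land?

F3

Down a minor sixth from Ab3: C3 (8 semitones down).
A perfect fourth up from C3 is F3.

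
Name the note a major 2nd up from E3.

F#3

The second takes the letter from E up to F.
Moving 2 semitones up from E3 (the size of a major second) reaches F#3.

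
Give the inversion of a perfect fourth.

Inverted interval numbers add to nine, so a fourth pairs with a fifth (4 + 5 = 9).
And perfect stays perfect under inversion, so we get a perfect fifth.

perfect 5th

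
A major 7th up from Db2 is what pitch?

C3

Counting seven letter names up from D lands on C.
A major seventh spans 11 semitones, so from Db2 the target pitch is C3.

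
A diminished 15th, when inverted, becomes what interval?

First reduce the compound diminished fifteenth to its simple form, a diminished octave.
Inverted interval numbers add to nine, so an octave pairs with a unison (8 + 1 = 9).
And diminished becomes augmented under inversion, so we get an augmented unison.

augmented unison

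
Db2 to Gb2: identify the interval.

D to G spans four letter names (D-E-F-G): a fourth.
Counting semitones, Db2→Gb2 is 5, which is the perfect fourth.

perfect fourth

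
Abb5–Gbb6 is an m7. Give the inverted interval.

Interval numbers invert to sum to nine: 7 + 2 = 9, so a seventh inverts to a second.
The quality also flips — minor becomes major — giving a major second.

major second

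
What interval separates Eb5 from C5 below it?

Descending from Eb5 to C5 is the same interval as ascending C5 to Eb5.
C to E spans three letter names (C-D-E): a third.
C5 to Eb5 is 3 semitones, a half step short of the major third (4), so this is minor.

m3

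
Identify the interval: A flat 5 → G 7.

A to G spans seven letter names (A-B-C-D-E-F-G), plus an octave, so the interval is some kind of fourteenth.
Counting semitones, Ab5→G7 is 23, which is the major fourteenth.
(Equivalently, a compound major seventh: a major seventh plus an octave.)

major fourteenth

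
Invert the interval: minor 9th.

First reduce the compound minor ninth to its simple form, a minor second.
The rule of nine gives the new number: 9 − 2 = 7, so a second becomes a seventh.
The quality also flips — minor becomes major — giving a major seventh.

M7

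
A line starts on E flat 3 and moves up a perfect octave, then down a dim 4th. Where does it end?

B 3

A perfect octave up from Eb3 is Eb4.
Eb4 down a diminished fourth → B3 (4 semitones).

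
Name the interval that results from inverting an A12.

diminished fourth

First reduce the compound augmented twelfth to its simple form, an augmented fifth.
The rule of nine gives the new number: 9 − 5 = 4, so a fifth becomes a fourth.
The quality also flips — augmented becomes diminished — giving a diminished fourth.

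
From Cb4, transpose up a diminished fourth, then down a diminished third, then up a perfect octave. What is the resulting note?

Up a diminished fourth from Cb4: Fbb4 (4 semitones up).
A diminished third down from Fbb4 is Db4.
Db4 up a perfect octave → Db5 (12 semitones).

Db5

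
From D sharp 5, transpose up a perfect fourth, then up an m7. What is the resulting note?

Up a perfect fourth from D#5: G#5 (5 semitones up).
A minor seventh up from G#5 is F#6.

F sharp 6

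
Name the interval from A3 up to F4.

A to F spans six letter names (A-B-C-D-E-F): a sixth.
A3 to F4 is 8 semitones, a half step short of the major sixth (9), so this is minor.

minor 6th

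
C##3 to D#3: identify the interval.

C to D spans two letter names (C-D): a second.
C##3 to D#3 is 1 semitone, a half step short of the major second (2), so this is minor.

minor second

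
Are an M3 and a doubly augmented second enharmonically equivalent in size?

A major third spans 4 semitones, and a doubly augmented second also spans 4 semitones — they're enharmonic.

Yes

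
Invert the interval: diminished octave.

The rule of nine gives the new number: 9 − 8 = 1, so an octave becomes a unison.
Quality inverts too: diminished becomes augmented. That makes the inversion an augmented unison.

augmented unison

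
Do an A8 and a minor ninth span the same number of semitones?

Both span 13 semitones: an augmented octave and a minor ninth are the same chromatic distance.

Yes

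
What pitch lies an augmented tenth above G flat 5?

The tenth's letter: G up three letter names plus an octave → B.
Moving 17 semitones up from Gb5 (the size of an augmented tenth) reaches B6.

B 6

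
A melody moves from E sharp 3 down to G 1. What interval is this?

augmented 13th

Descending from E#3 to G1 is the same interval as ascending G1 to E#3.
G to E spans six letter names (G-A-B-C-D-E), plus an octave, so the interval is some kind of thirteenth.
G1 to E#3 spans 22 semitones — one semitone wider than the major thirteenth (21) — giving an augmented thirteenth.
(Equivalently, a compound augmented sixth: an augmented sixth plus an octave.)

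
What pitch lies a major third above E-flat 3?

G 3

Counting three letter names up from E lands on G.
A major third spans 4 semitones, so from Eb3 the target pitch is G3.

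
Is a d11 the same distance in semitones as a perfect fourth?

No

A diminished eleventh is 16 semitones but a perfect fourth is 5 semitones — different sizes.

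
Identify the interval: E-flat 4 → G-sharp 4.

augmented third

E to G spans three letter names (E-F-G): a third.
Eb4 to G#4 spans 5 semitones — one semitone wider than the major third (4) — giving an augmented third.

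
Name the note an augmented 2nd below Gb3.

Two letter names down from G: F.
Moving 3 semitones down from Gb3 (the size of an augmented second) reaches Fbb3.

Fbb3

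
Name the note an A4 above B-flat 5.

The fourth takes the letter from B up to E.
An augmented fourth is 6 semitones; 6 semitones up from Bb5 gives E6.

E 6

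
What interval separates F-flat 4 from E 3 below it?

Descending from Fb4 to E3 is the same interval as ascending E3 to Fb4.
E to F spans two letter names (E-F), plus an octave — that makes it a ninth of some quality.
The major ninth is 14 semitones; here we have 12, two semitones narrower: diminished.

diminished ninth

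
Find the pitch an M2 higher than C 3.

D 3

The second takes the letter from C up to D.
Moving 2 semitones up from C3 (the size of a major second) reaches D3.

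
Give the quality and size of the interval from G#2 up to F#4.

G to F spans seven letter names (G-A-B-C-D-E-F), plus an octave — that makes it a fourteenth of some quality.
A major fourteenth would be 23 semitones, but G#2 to F#4 is 22 — one semitone narrower, making it a minor fourteenth.
(Equivalently, a compound minor seventh: a minor seventh plus an octave.)

minor fourteenth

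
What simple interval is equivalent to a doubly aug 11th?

Each octave removed subtracts seven from the number: 11 − 7 = 4.
So a doubly augmented eleventh is an octave plus a doubly augmented fourth. The quality is unchanged.

doubly augmented 4th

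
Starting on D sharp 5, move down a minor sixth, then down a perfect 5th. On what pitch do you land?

B sharp 3

A minor sixth down from D#5 is F##4.
A perfect fifth down from F##4 is B#3.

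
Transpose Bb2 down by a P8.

Bb1

The letter stays B (same as the start), shifted an octave down.
A perfect octave spans 12 semitones, so from Bb2 the target pitch is Bb1.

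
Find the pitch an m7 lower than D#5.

E#4

Counting seven letter names down from D lands on E.
Moving 10 semitones down from D#5 (the size of a minor seventh) reaches E#4.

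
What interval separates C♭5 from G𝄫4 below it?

augmented 4th

Descending from Cb5 to Gbb4 is the same interval as ascending Gbb4 to Cb5.
G to C spans four letter names (G-A-B-C), so the interval is some kind of fourth.
Gbb4 to Cb5 spans 6 semitones — one semitone wider than the perfect fourth (5) — giving an augmented fourth.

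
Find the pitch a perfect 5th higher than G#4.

Five letter names up from G: D.
A perfect fifth is 7 semitones; 7 semitones up from G#4 gives D#5.

D#5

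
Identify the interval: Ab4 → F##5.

doubly augmented sixth

A to F spans six letter names (A-B-C-D-E-F): a sixth.
A major sixth would be 9 semitones; Ab4 to F##5 is 11, two semitones wider, so the interval is doubly augmented.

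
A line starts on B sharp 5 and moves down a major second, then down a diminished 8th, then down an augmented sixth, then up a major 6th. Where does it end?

Down a major second from B#5: A#5 (2 semitones down).
A diminished octave down from A#5 is A##4.
Down an augmented sixth from A##4: C#4 (10 semitones down).
A major sixth up from C#4 is A#4.

A sharp 4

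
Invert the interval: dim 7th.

augmented 2nd

The rule of nine gives the new number: 9 − 7 = 2, so a seventh becomes a second.
The quality also flips — diminished becomes augmented — giving an augmented second.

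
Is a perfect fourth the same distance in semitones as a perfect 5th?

No

A perfect fourth is 5 semitones but a perfect fifth is 7 semitones — different sizes.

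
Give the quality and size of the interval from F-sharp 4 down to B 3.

Descending from F#4 to B3 is the same interval as ascending B3 to F#4.
B to F spans five letter names (B-C-D-E-F) — that makes it a fifth of some quality.
B3 to F#4 is 7 semitones, matching the perfect fifth exactly, so the quality is perfect.

perfect 5th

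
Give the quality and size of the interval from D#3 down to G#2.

Descending from D#3 to G#2 is the same interval as ascending G#2 to D#3.
G to D spans five letter names (G-A-B-C-D), so the interval is some kind of fifth.
Counting semitones, G#2→D#3 is 7, which is the perfect fifth.

P5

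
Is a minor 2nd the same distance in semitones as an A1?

A minor second spans 1 semitone, and an augmented unison also spans 1 semitone — they're enharmonic.

Yes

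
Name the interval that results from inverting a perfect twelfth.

perfect 4th

First reduce the compound perfect twelfth to its simple form, a perfect fifth.
Inverted interval numbers add to nine, so a fifth pairs with a fourth (5 + 4 = 9).
And perfect stays perfect under inversion, so we get a perfect fourth.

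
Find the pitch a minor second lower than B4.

Counting two letter names down from B lands on A.
A minor second is 1 semitone; 1 semitone down from B4 gives A#4.

A#4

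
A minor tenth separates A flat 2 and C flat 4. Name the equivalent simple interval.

minor third

Subtracting seven from the interval number removes an octave: 10 − 7 = 3.
That makes a minor tenth a compound minor third — an octave plus a minor third.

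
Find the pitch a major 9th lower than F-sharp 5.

E 4

The ninth's letter: F down two letter names plus an octave → E.
A major ninth spans 14 semitones, so from F#5 the target pitch is E4.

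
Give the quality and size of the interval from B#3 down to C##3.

Descending from B#3 to C##3 is the same interval as ascending C##3 to B#3.
C to B spans seven letter names (C-D-E-F-G-A-B): a seventh.
C##3 to B#3 is 10 semitones, a half step short of the major seventh (11), so this is minor.

minor seventh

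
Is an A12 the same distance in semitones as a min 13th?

Yes

An augmented twelfth spans 20 semitones, and a minor thirteenth also spans 20 semitones — they're enharmonic.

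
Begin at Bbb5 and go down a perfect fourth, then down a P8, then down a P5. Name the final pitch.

Down a perfect fourth from Bbb5: Fb5 (5 semitones down).
A perfect octave down from Fb5 is Fb4.
Down a perfect fifth from Fb4: Bbb3 (7 semitones down).

Bbb3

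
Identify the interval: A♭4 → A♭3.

Descending from Ab4 to Ab3 is the same interval as ascending Ab3 to Ab4.
A to A is the same letter name, plus an octave: an octave.
The perfect octave spans 12 semitones, and Ab3 to Ab4 is exactly 12 semitones — so this is a perfect octave.

perfect octave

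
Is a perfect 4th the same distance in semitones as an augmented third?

A perfect fourth spans 5 semitones, and an augmented third also spans 5 semitones — they're enharmonic.

Yes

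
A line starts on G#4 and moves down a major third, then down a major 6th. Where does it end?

G3

Down a major third from G#4: E4 (4 semitones down).
A major sixth down from E4 is G3.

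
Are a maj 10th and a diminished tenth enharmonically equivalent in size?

No

A major tenth spans 16 semitones; a diminished tenth spans 14 semitones. They differ by 2.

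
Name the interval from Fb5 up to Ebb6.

minor seventh

F to E spans seven letter names (F-G-A-B-C-D-E) — that makes it a seventh of some quality.
At 10 semitones, Fb5→Ebb6 falls one short of a major seventh: minor.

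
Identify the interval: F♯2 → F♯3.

F to F is the same letter name, plus an octave: an octave.
Counting semitones, F#2→F#3 is 12, which is the perfect octave.

perfect 8th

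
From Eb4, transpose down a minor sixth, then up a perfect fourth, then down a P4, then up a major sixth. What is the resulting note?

E4

Down a minor sixth from Eb4: G3 (8 semitones down).
G3 up a perfect fourth → C4 (5 semitones).
A perfect fourth down from C4 is G3.
A major sixth up from G3 is E4.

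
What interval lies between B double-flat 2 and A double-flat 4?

B to A spans seven letter names (B-C-D-E-F-G-A), plus an octave — that makes it a fourteenth of some quality.
A major fourteenth would be 23 semitones, but Bbb2 to Abb4 is 22 — one semitone narrower, making it a minor fourteenth.
(Equivalently, a compound minor seventh: a minor seventh plus an octave.)

minor 14th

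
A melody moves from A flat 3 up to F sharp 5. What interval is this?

augmented thirteenth

A to F spans six letter names (A-B-C-D-E-F), plus an octave: a thirteenth.
The major thirteenth is 21 semitones; here we have 22, one semitone wider: augmented.
(Equivalently, a compound augmented sixth: an augmented sixth plus an octave.)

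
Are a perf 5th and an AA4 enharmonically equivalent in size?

Yes

A perfect fifth spans 7 semitones, and a doubly augmented fourth also spans 7 semitones — they're enharmonic.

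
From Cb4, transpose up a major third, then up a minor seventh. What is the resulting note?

Db5

Cb4 up a major third → Eb4 (4 semitones).
A minor seventh up from Eb4 is Db5.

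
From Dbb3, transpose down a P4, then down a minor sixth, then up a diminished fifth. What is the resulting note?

Gbb2

A perfect fourth down from Dbb3 is Abb2.
Down a minor sixth from Abb2: Cb2 (8 semitones down).
A diminished fifth up from Cb2 is Gbb2.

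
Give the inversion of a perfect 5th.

The rule of nine gives the new number: 9 − 5 = 4, so a fifth becomes a fourth.
And perfect stays perfect under inversion, so we get a perfect fourth.

perfect 4th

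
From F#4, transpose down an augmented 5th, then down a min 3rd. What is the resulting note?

G3

Down an augmented fifth from F#4: Bb3 (8 semitones down).
Down a minor third from Bb3: G3 (3 semitones down).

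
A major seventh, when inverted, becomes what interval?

minor 2nd

Inverted interval numbers add to nine, so a seventh pairs with a second (7 + 2 = 9).
The quality also flips — major becomes minor — giving a minor second.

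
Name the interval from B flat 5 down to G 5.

minor third

Descending from Bb5 to G5 is the same interval as ascending G5 to Bb5.
G to B spans three letter names (G-A-B) — that makes it a third of some quality.
A major third would be 4 semitones, but G5 to Bb5 is 3 — one semitone narrower, making it a minor third.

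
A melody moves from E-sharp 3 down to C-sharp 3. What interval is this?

Descending from E#3 to C#3 is the same interval as ascending C#3 to E#3.
C to E spans three letter names (C-D-E) — that makes it a third of some quality.
C#3 to E#3 is 4 semitones, matching the major third exactly, so the quality is major.

major 3rd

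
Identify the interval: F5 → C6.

perfect fifth

F to C spans five letter names (F-G-A-B-C): a fifth.
The perfect fifth spans 7 semitones, and F5 to C6 is exactly 7 semitones — so this is a perfect fifth.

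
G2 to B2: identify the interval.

G to B spans three letter names (G-A-B) — that makes it a third of some quality.
Counting semitones, G2→B2 is 4, which is the major third.

major third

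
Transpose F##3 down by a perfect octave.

The letter stays F (same as the start), shifted an octave down.
Moving 12 semitones down from F##3 (the size of a perfect octave) reaches F##2.

F##2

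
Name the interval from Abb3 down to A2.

dd8

Descending from Abb3 to A2 is the same interval as ascending A2 to Abb3.
A to A is the same letter name, plus an octave: an octave.
A2 to Abb3 spans 10 semitones — two semitones narrower than the perfect octave (12) — giving a doubly diminished octave.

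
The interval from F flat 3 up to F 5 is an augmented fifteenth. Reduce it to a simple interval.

Take out an octave (7 from the number): 15 − 7 = 8.
So an augmented fifteenth is an octave plus an augmented octave. The quality is unchanged.

A8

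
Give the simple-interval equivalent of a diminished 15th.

Each octave removed subtracts seven from the number: 15 − 7 = 8.
So a diminished fifteenth is an octave plus a diminished octave. The quality is unchanged.

diminished octave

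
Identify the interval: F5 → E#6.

F to E spans seven letter names (F-G-A-B-C-D-E), so the interval is some kind of seventh.
A major seventh would be 11 semitones; F5 to E#6 is 12, one semitone wider, so the interval is augmented.

augmented seventh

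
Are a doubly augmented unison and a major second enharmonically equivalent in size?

A doubly augmented unison = 2 semitones = a major second; enharmonically equal.

Yes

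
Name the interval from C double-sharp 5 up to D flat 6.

C to D spans two letter names (C-D), plus an octave: a ninth.
A major ninth would be 14 semitones; C##5 to Db6 is 11, three semitones narrower, so the interval is doubly diminished.

doubly diminished ninth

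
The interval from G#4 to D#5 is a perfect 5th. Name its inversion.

Interval numbers invert to sum to nine: 5 + 4 = 9, so a fifth inverts to a fourth.
Quality inverts too: perfect stays perfect. That makes the inversion a perfect fourth.

perfect 4th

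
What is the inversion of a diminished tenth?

First reduce the compound diminished tenth to its simple form, a diminished third.
Inverted interval numbers add to nine, so a third pairs with a sixth (3 + 6 = 9).
The quality also flips — diminished becomes augmented — giving an augmented sixth.

augmented sixth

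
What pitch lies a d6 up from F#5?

Counting six letter names up from F lands on D.
A diminished sixth spans 7 semitones, so from F#5 the target pitch is Db6.

Db6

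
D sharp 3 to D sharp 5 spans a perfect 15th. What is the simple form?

perfect octave

Take out an octave (7 from the number): 15 − 7 = 8.
So a perfect fifteenth is an octave plus a perfect octave. The quality is unchanged.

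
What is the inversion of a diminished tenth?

First reduce the compound diminished tenth to its simple form, a diminished third.
The rule of nine gives the new number: 9 − 3 = 6, so a third becomes a sixth.
The quality also flips — diminished becomes augmented — giving an augmented sixth.

A6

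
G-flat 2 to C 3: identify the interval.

augmented fourth

G to C spans four letter names (G-A-B-C): a fourth.
Gb2 to C3 spans 6 semitones — one semitone wider than the perfect fourth (5) — giving an augmented fourth.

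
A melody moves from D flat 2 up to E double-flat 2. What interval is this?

minor 2nd

D to E spans two letter names (D-E): a second.
A major second would be 2 semitones, but Db2 to Ebb2 is 1 — one semitone narrower, making it a minor second.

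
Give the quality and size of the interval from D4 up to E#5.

augmented ninth

D to E spans two letter names (D-E), plus an octave — that makes it a ninth of some quality.
D4 to E#5 spans 15 semitones — one semitone wider than the major ninth (14) — giving an augmented ninth.
(Equivalently, a compound augmented second: an augmented second plus an octave.)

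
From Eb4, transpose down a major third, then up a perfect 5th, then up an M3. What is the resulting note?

Bb4

Eb4 down a major third → Cb4 (4 semitones).
Cb4 up a perfect fifth → Gb4 (7 semitones).
A major third up from Gb4 is Bb4.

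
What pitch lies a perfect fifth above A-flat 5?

Counting five letter names up from A lands on E.
A perfect fifth spans 7 semitones, so from Ab5 the target pitch is Eb6.

E-flat 6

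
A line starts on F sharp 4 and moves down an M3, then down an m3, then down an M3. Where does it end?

F#4 down a major third → D4 (4 semitones).
Down a minor third from D4: B3 (3 semitones down).
A major third down from B3 is G3.

G 3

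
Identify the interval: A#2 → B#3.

major ninth

A to B spans two letter names (A-B), plus an octave, so the interval is some kind of ninth.
A#2 to B#3 is 14 semitones, matching the major ninth exactly, so the quality is major.
(Equivalently, a compound major second: a major second plus an octave.)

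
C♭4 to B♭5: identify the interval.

major fourteenth

C to B spans seven letter names (C-D-E-F-G-A-B), plus an octave: a fourteenth.
Cb4 to Bb5 is 23 semitones, matching the major fourteenth exactly, so the quality is major.
(Equivalently, a compound major seventh: a major seventh plus an octave.)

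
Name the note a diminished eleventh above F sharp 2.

B flat 3

The eleventh's letter: F up four letter names plus an octave → B.
Moving 16 semitones up from F#2 (the size of a diminished eleventh) reaches Bb3.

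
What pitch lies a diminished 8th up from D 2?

D flat 3

The letter stays D (same as the start), shifted an octave up.
A diminished octave is 11 semitones; 11 semitones up from D2 gives Db3.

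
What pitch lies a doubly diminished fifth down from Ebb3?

A2

The fifth takes the letter from E down to A.
A doubly diminished fifth spans 5 semitones, so from Ebb3 the target pitch is A2.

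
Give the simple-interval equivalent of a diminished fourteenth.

Each octave removed subtracts seven from the number: 14 − 7 = 7.
Quality carries through unchanged, so the simple form is a diminished seventh.

diminished seventh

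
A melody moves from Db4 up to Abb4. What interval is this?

D to A spans five letter names (D-E-F-G-A), so the interval is some kind of fifth.
The perfect fifth is 7 semitones; here we have 6, one semitone narrower: diminished.

diminished 5th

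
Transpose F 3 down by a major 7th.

G-flat 2

Seven letter names down from F: G.
A major seventh is 11 semitones; 11 semitones down from F3 gives Gb2.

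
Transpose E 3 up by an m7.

D 4

Counting seven letter names up from E lands on D.
A minor seventh is 10 semitones; 10 semitones up from E3 gives D4.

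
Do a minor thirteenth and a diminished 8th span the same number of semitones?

No

A minor thirteenth spans 20 semitones; a diminished octave spans 11 semitones. They differ by 9.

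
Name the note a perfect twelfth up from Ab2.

Eb4

The twelfth's letter: A up five letter names plus an octave → E.
A perfect twelfth is 19 semitones; 19 semitones up from Ab2 gives Eb4.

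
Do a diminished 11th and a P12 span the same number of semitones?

A diminished eleventh is 16 semitones but a perfect twelfth is 19 semitones — different sizes.

No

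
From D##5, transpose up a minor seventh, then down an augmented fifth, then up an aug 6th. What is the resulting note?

A minor seventh up from D##5 is C##6.
C##6 down an augmented fifth → F#5 (8 semitones).
Up an augmented sixth from F#5: D##6 (10 semitones up).

D##6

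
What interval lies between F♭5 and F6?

augmented octave

F to F is the same letter name, plus an octave: an octave.
Fb5 to F6 spans 13 semitones — one semitone wider than the perfect octave (12) — giving an augmented octave.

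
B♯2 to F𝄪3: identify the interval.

B to F spans five letter names (B-C-D-E-F), so the interval is some kind of fifth.
The perfect fifth spans 7 semitones, and B#2 to F##3 is exactly 7 semitones — so this is a perfect fifth.

perfect fifth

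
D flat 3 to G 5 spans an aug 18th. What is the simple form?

augmented 4th

Subtracting seven from the interval number removes an octave: 18 − 14 = 4.
Quality carries through unchanged, so the simple form is an augmented fourth.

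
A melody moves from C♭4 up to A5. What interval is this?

C to A spans six letter names (C-D-E-F-G-A), plus an octave — that makes it a thirteenth of some quality.
Cb4 to A5 spans 22 semitones — one semitone wider than the major thirteenth (21) — giving an augmented thirteenth.
(Equivalently, a compound augmented sixth: an augmented sixth plus an octave.)

A13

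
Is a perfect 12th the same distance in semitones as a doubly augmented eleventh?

A perfect twelfth = 19 semitones = a doubly augmented eleventh; enharmonically equal.

Yes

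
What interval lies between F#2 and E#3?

major 7th

F to E spans seven letter names (F-G-A-B-C-D-E), so the interval is some kind of seventh.
F#2 to E#3 is 11 semitones, matching the major seventh exactly, so the quality is major.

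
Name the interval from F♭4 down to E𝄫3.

Descending from Fb4 to Ebb3 is the same interval as ascending Ebb3 to Fb4.
E to F spans two letter names (E-F), plus an octave, so the interval is some kind of ninth.
The major ninth spans 14 semitones, and Ebb3 to Fb4 is exactly 14 semitones — so this is a major ninth.
(Equivalently, a compound major second: a major second plus an octave.)

M9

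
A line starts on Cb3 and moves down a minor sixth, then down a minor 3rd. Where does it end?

Cb3 down a minor sixth → Eb2 (8 semitones).
A minor third down from Eb2 is C2.

C2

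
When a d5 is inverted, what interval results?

Inverted interval numbers add to nine, so a fifth pairs with a fourth (5 + 4 = 9).
And diminished becomes augmented under inversion, so we get an augmented fourth.

augmented fourth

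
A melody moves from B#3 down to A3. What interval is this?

Descending from B#3 to A3 is the same interval as ascending A3 to B#3.
A to B spans two letter names (A-B): a second.
A major second would be 2 semitones; A3 to B#3 is 3, one semitone wider, so the interval is augmented.

augmented second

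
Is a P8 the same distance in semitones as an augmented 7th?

Yes

Both span 12 semitones: a perfect octave and an augmented seventh are the same chromatic distance.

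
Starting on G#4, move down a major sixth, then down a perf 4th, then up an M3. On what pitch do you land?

G#4 down a major sixth → B3 (9 semitones).
Down a perfect fourth from B3: F#3 (5 semitones down).
A major third up from F#3 is A#3.

A#3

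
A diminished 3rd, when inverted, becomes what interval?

The rule of nine gives the new number: 9 − 3 = 6, so a third becomes a sixth.
And diminished becomes augmented under inversion, so we get an augmented sixth.

A6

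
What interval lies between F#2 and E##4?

F to E spans seven letter names (F-G-A-B-C-D-E), plus an octave, so the interval is some kind of fourteenth.
The major fourteenth is 23 semitones; here we have 24, one semitone wider: augmented.
(Equivalently, a compound augmented seventh: an augmented seventh plus an octave.)

A14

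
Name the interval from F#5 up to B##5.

F to B spans four letter names (F-G-A-B): a fourth.
F#5 to B##5 spans 7 semitones — two semitones wider than the perfect fourth (5) — giving a doubly augmented fourth.

doubly augmented fourth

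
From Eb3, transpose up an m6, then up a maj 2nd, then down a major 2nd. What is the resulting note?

Eb3 up a minor sixth → Cb4 (8 semitones).
Cb4 up a major second → Db4 (2 semitones).
Db4 down a major second → Cb4 (2 semitones).

Cb4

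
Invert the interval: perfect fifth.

perfect 4th

Inverted interval numbers add to nine, so a fifth pairs with a fourth (5 + 4 = 9).
Quality inverts too: perfect stays perfect. That makes the inversion a perfect fourth.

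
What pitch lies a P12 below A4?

The twelfth's letter: A down five letter names plus an octave → D.
A perfect twelfth is 19 semitones; 19 semitones down from A4 gives D3.

D3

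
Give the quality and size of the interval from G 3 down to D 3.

Descending from G3 to D3 is the same interval as ascending D3 to G3.
D to G spans four letter names (D-E-F-G) — that makes it a fourth of some quality.
D3 to G3 is 5 semitones, matching the perfect fourth exactly, so the quality is perfect.

P4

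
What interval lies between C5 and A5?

major sixth

C to A spans six letter names (C-D-E-F-G-A), so the interval is some kind of sixth.
Counting semitones, C5→A5 is 9, which is the major sixth.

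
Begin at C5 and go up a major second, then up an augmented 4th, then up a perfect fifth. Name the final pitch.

A major second up from C5 is D5.
An augmented fourth up from D5 is G#5.
A perfect fifth up from G#5 is D#6.

D#6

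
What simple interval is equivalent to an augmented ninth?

A2

Take out an octave (7 from the number): 9 − 7 = 2.
So an augmented ninth is an octave plus an augmented second. The quality is unchanged.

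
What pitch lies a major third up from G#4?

Three letter names up from G: B.
A major third is 4 semitones; 4 semitones up from G#4 gives B#4.

B#4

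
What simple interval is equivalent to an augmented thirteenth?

augmented 6th

Each octave removed subtracts seven from the number: 13 − 7 = 6.
Quality carries through unchanged, so the simple form is an augmented sixth.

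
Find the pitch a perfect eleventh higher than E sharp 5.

Counting four letter names plus an octave up from E lands on A.
Moving 17 semitones up from E#5 (the size of a perfect eleventh) reaches A#6.

A sharp 6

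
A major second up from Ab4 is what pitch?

Bb4

Counting two letter names up from A lands on B.
A major second is 2 semitones; 2 semitones up from Ab4 gives Bb4.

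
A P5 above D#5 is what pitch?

Counting five letter names up from D lands on A.
A perfect fifth is 7 semitones; 7 semitones up from D#5 gives A#5.

A#5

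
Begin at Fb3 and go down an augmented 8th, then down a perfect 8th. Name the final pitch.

Fbb1

An augmented octave down from Fb3 is Fbb2.
A perfect octave down from Fbb2 is Fbb1.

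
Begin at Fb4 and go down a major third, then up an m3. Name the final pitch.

Fb4 down a major third → Dbb4 (4 semitones).
A minor third up from Dbb4 is Fbb4.

Fbb4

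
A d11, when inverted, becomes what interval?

First reduce the compound diminished eleventh to its simple form, a diminished fourth.
Interval numbers invert to sum to nine: 4 + 5 = 9, so a fourth inverts to a fifth.
Quality inverts too: diminished becomes augmented. That makes the inversion an augmented fifth.

augmented 5th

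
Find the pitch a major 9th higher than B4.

Counting two letter names plus an octave up from B lands on C.
Moving 14 semitones up from B4 (the size of a major ninth) reaches C#6.

C#6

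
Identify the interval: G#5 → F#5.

major second

Descending from G#5 to F#5 is the same interval as ascending F#5 to G#5.
F to G spans two letter names (F-G): a second.
F#5 to G#5 is 2 semitones, matching the major second exactly, so the quality is major.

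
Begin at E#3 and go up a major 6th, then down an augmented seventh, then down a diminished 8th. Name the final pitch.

D#2

Up a major sixth from E#3: C##4 (9 semitones up).
C##4 down an augmented seventh → D3 (12 semitones).
D3 down a diminished octave → D#2 (11 semitones).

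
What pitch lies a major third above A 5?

The third takes the letter from A up to C.
A major third spans 4 semitones, so from A5 the target pitch is C#6.

C sharp 6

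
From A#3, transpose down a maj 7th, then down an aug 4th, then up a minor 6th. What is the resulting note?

A major seventh down from A#3 is B2.
An augmented fourth down from B2 is F2.
A minor sixth up from F2 is Db3.

Db3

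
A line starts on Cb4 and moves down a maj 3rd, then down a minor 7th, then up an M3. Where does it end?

Db3

A major third down from Cb4 is Abb3.
A minor seventh down from Abb3 is Bbb2.
A major third up from Bbb2 is Db3.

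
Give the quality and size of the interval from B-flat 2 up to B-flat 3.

perfect 8th

B to B is the same letter name, plus an octave, so the interval is some kind of octave.
Counting semitones, Bb2→Bb3 is 12, which is the perfect octave.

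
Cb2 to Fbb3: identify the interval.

C to F spans four letter names (C-D-E-F), plus an octave, so the interval is some kind of eleventh.
The perfect eleventh is 17 semitones; here we have 16, one semitone narrower: diminished.
(Equivalently, a compound diminished fourth: a diminished fourth plus an octave.)

d11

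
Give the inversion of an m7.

major second

The rule of nine gives the new number: 9 − 7 = 2, so a seventh becomes a second.
Quality inverts too: minor becomes major. That makes the inversion a major second.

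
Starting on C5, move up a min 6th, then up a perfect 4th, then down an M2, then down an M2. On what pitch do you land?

C5 up a minor sixth → Ab5 (8 semitones).
Ab5 up a perfect fourth → Db6 (5 semitones).
Down a major second from Db6: Cb6 (2 semitones down).
Cb6 down a major second → Bbb5 (2 semitones).

Bbb5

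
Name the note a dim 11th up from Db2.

Counting four letter names plus an octave up from D lands on G.
A diminished eleventh spans 16 semitones, so from Db2 the target pitch is Gbb3.

Gbb3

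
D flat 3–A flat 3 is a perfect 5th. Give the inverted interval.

perfect 4th

Interval numbers invert to sum to nine: 5 + 4 = 9, so a fifth inverts to a fourth.
Quality inverts too: perfect stays perfect. That makes the inversion a perfect fourth.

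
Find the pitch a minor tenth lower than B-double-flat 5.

G-flat 4

Three letters down from B (plus an octave) reaches G.
Moving 15 semitones down from Bbb5 (the size of a minor tenth) reaches Gb4.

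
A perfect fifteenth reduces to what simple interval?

perfect octave

Subtracting seven from the interval number removes an octave: 15 − 7 = 8.
Quality carries through unchanged, so the simple form is a perfect octave.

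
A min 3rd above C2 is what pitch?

Eb2

Counting three letter names up from C lands on E.
Moving 3 semitones up from C2 (the size of a minor third) reaches Eb2.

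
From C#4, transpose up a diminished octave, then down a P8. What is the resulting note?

Up a diminished octave from C#4: C5 (11 semitones up).
A perfect octave down from C5 is C4.

C4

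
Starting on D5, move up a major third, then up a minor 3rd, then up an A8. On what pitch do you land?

A major third up from D5 is F#5.
A minor third up from F#5 is A5.
An augmented octave up from A5 is A#6.

A#6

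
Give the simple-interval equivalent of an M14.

Take out an octave (7 from the number): 14 − 7 = 7.
So a major fourteenth is an octave plus a major seventh. The quality is unchanged.

major seventh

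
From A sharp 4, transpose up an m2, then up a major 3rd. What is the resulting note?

A minor second up from A#4 is B4.
B4 up a major third → D#5 (4 semitones).

D sharp 5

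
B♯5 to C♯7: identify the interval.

B to C spans two letter names (B-C), plus an octave, so the interval is some kind of ninth.
At 13 semitones, B#5→C#7 falls one short of a major ninth: minor.
(Equivalently, a compound minor second: a minor second plus an octave.)

minor ninth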